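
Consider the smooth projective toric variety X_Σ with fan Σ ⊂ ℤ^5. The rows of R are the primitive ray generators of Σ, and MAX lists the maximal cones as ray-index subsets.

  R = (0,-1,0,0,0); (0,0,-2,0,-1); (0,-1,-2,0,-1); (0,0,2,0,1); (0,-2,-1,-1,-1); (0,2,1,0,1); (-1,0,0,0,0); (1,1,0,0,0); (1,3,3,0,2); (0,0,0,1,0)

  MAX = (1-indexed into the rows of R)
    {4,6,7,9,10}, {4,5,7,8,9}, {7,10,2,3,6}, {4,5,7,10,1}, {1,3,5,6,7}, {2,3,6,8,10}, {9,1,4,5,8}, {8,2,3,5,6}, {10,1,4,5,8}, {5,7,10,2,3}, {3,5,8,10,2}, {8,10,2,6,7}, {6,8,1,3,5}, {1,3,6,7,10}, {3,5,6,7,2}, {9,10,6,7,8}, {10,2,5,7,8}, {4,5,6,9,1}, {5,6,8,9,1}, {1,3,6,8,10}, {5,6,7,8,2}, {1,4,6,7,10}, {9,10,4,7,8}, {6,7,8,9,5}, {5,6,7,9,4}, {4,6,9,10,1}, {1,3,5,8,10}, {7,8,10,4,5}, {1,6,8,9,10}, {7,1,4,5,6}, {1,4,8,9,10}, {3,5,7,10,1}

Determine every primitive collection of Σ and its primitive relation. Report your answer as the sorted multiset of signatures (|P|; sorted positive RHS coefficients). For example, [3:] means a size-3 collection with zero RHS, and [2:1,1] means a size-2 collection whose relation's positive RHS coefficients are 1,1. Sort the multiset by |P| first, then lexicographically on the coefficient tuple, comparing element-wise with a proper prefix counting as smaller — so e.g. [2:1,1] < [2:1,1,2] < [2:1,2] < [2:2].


Minimal non-faces — 11 found among 10 rays, 32 max cones:

  • {2,4}:  v_{2} + v_{4} = 0  ⇒ sig = [2:]
  • {1,2}:  v_{1} + v_{2} = v_{3}  ⇒ sig = [2:1]
  • {3,4}:  v_{3} + v_{4} = v_{1}  ⇒ sig = [2:1]
  • {2,9}:  v_{2} + v_{9} = v_{6} + v_{8}  ⇒ sig = [2:1,1]
  • {3,9}:  v_{3} + v_{9} = v_{1} + v_{6} + v_{8}  ⇒ sig = [2:1,1,1]
  • {1,7,8}:  v_{1} + v_{7} + v_{8} = 0  ⇒ sig = [3:]
  • {5,6,10}:  v_{5} + v_{6} + v_{10} = 0  ⇒ sig = [3:]
  • {3,7,8}:  v_{3} + v_{7} + v_{8} = v_{2}  ⇒ sig = [3:1]
  • {4,6,8}:  v_{4} + v_{6} + v_{8} = v_{9}  ⇒ sig = [3:1]
  • {1,7,9}:  v_{1} + v_{7} + v_{9} = v_{4} + v_{6}  ⇒ sig = [3:1,1]
  • {5,9,10}:  v_{5} + v_{9} + v_{10} = v_{4} + v_{8}  ⇒ sig = [3:1,1]

Sorted signature multiset PRS(X):
{ [2:],  [2:1] ×2,  [2:1,1],  [2:1,1,1],  [3:] ×2,  [3:1] ×2,  [3:1,1] ×2 }


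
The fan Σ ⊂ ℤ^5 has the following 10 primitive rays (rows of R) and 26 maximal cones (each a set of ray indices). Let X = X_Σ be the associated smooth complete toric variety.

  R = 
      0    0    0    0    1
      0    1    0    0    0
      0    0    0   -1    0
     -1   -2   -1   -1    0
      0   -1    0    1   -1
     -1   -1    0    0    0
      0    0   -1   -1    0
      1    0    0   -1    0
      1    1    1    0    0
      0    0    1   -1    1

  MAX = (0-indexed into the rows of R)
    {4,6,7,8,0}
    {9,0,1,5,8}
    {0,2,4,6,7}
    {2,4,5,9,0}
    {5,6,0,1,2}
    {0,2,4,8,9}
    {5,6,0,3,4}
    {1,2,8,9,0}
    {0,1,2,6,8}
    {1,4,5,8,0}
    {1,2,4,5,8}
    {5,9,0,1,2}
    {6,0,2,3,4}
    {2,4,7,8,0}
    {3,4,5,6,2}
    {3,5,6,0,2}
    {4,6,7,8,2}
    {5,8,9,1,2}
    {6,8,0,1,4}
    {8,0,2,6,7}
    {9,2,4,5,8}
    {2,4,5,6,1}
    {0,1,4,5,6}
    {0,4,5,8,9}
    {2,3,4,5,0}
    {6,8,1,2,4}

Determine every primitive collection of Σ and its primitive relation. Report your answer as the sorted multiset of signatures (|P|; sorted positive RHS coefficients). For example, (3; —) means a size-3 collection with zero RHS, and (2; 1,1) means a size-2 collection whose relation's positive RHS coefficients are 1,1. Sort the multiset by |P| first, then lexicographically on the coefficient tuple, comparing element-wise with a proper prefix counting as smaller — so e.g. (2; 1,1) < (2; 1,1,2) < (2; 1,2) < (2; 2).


|primitive collections| = 14. Relations:

  • {1,3}:  v_{1} + v_{3} = v_{5} + v_{6}  →  sig = (2; 1,1)
  • {1,7}:  v_{1} + v_{7} = v_{6} + v_{8}  →  sig = (2; 1,1)
  • {3,8}:  v_{3} + v_{8} = v_{0} + 2·v_{2} + v_{4}  →  sig = (2; 1,1,2)
  • {5,7}:  v_{5} + v_{7} = v_{0} + 2·v_{2} + v_{4}  →  sig = (2; 1,1,2)
  • {3,9}:  v_{3} + v_{9} = 2·v_{0} + 3·v_{2} + v_{4} + v_{5}  →  sig = (2; 1,1,2,3)
  • {7,9}:  v_{7} + v_{9} = 2·v_{0} + 3·v_{2} + v_{4} + v_{8}  →  sig = (2; 1,1,2,3)
  • {6,9}:  v_{6} + v_{9} = v_{0} + 2·v_{2}  →  sig = (2; 1,2)
  • {3,7}:  v_{3} + v_{7} = 2·v_{0} + 3·v_{2} + 2·v_{4} + v_{6}  →  sig = (2; 1,2,2,3)
  • {5,6,8}:  v_{5} + v_{6} + v_{8} = v_{2}  →  sig = (3; 1)
  • {1,4,9}:  v_{1} + v_{4} + v_{9} = v_{5} + v_{8}  →  sig = (3; 1,1)
  • {0,1,2,4}:  v_{0} + v_{1} + v_{2} + v_{4} = 0  →  sig = (4; —)
  • {0,2,5,8}:  v_{0} + v_{2} + v_{5} + v_{8} = v_{9}  →  sig = (4; 1)
  • {0,2,4,5,6}:  v_{0} + v_{2} + v_{4} + v_{5} + v_{6} = v_{3}  →  sig = (5; 1)
  • {0,2,4,6,8}:  v_{0} + v_{2} + v_{4} + v_{6} + v_{8} = v_{7}  →  sig = (5; 1)

Hence PRS(X_Σ) =
{ (2; 1,1) ×2,  (2; 1,1,2) ×2,  (2; 1,1,2,3) ×2,  (2; 1,2),  (2; 1,2,2,3),  (3; 1),  (3; 1,1),  (4; —),  (4; 1),  (5; 1) ×2 }


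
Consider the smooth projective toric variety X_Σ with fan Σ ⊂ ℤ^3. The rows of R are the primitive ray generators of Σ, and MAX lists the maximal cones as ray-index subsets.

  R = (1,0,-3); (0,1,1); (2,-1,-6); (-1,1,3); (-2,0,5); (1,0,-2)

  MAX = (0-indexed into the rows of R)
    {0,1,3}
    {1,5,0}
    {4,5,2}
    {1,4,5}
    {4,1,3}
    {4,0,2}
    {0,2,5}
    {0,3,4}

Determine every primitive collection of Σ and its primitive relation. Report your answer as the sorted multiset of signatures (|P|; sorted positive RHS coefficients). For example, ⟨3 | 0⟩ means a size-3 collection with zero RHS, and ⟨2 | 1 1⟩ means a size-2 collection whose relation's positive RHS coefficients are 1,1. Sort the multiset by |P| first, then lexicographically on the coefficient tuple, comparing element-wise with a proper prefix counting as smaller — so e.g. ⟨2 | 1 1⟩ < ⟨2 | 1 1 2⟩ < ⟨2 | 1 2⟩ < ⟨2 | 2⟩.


5 minimal non-faces of Δ(Σ) (on 6 rays):

  • {2,3}:  v_{2} + v_{3} = v_{0} ; sig = ⟨2 | 1⟩
  • {3,5}:  v_{3} + v_{5} = v_{1} ; sig = ⟨2 | 1⟩
  • {1,2}:  v_{1} + v_{2} = v_{0} + v_{5} ; sig = ⟨2 | 1 1⟩
  • {0,4,5}:  v_{0} + v_{4} + v_{5} = 0 ; sig = ⟨3 | 0⟩
  • {0,1,4}:  v_{0} + v_{1} + v_{4} = v_{3} ; sig = ⟨3 | 1⟩

so the primitive-relation signature multiset is
    ⟨2 | 1⟩
    ⟨2 | 1⟩
    ⟨2 | 1 1⟩
    ⟨3 | 0⟩
    ⟨3 | 1⟩


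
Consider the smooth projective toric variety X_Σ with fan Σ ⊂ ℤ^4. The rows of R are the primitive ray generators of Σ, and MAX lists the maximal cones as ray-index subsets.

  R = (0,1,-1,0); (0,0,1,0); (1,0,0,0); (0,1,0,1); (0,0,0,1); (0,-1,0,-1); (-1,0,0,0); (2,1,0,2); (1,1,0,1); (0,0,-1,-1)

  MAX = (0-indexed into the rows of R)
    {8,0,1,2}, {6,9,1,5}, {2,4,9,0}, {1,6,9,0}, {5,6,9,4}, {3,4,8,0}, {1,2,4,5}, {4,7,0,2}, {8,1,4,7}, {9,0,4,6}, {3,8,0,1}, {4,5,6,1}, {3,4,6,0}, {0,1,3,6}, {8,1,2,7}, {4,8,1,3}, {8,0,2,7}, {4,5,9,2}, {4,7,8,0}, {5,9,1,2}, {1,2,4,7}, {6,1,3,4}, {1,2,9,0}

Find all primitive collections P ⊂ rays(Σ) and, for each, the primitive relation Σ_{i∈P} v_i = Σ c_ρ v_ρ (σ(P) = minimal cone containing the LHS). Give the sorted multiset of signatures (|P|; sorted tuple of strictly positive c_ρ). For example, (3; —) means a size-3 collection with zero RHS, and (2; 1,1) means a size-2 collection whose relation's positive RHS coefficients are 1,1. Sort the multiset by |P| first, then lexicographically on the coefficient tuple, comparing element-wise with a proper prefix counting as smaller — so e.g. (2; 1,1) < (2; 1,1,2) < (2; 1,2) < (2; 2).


Primitive collections (16):

  • {2,6}:  v_{2} + v_{6} = 0  ⇒ sig = (2; —)
  • {3,5}:  v_{3} + v_{5} = 0  ⇒ sig = (2; —)
  • {0,5}:  v_{0} + v_{5} = v_{9}  ⇒ sig = (2; 1)
  • {2,3}:  v_{2} + v_{3} = v_{8}  ⇒ sig = (2; 1)
  • {3,9}:  v_{3} + v_{9} = v_{0}  ⇒ sig = (2; 1)
  • {5,8}:  v_{5} + v_{8} = v_{2}  ⇒ sig = (2; 1)
  • {6,8}:  v_{6} + v_{8} = v_{3}  ⇒ sig = (2; 1)
  • {6,7}:  v_{6} + v_{7} = v_{4} + v_{8}  ⇒ sig = (2; 1,1)
  • {8,9}:  v_{8} + v_{9} = v_{0} + v_{2}  ⇒ sig = (2; 1,1)
  • {7,9}:  v_{7} + v_{9} = v_{0} + 2·v_{2} + v_{4}  ⇒ sig = (2; 1,1,2)
  • {3,7}:  v_{3} + v_{7} = v_{4} + 2·v_{8}  ⇒ sig = (2; 1,2)
  • {5,7}:  v_{5} + v_{7} = 2·v_{2} + v_{4}  ⇒ sig = (2; 1,2)
  • {1,4,9}:  v_{1} + v_{4} + v_{9} = 0  ⇒ sig = (3; —)
  • {0,1,4}:  v_{0} + v_{1} + v_{4} = v_{3}  ⇒ sig = (3; 1)
  • {2,4,8}:  v_{2} + v_{4} + v_{8} = v_{7}  ⇒ sig = (3; 1)
  • {0,1,7}:  v_{0} + v_{1} + v_{7} = 2·v_{8}  ⇒ sig = (3; 2)

so the primitive-relation signature multiset is
[(2; —), (2; —), (2; 1), (2; 1), (2; 1), (2; 1), (2; 1), (2; 1,1), (2; 1,1), (2; 1,1,2), (2; 1,2), (2; 1,2), (3; —), (3; 1), (3; 1), (3; 2)]


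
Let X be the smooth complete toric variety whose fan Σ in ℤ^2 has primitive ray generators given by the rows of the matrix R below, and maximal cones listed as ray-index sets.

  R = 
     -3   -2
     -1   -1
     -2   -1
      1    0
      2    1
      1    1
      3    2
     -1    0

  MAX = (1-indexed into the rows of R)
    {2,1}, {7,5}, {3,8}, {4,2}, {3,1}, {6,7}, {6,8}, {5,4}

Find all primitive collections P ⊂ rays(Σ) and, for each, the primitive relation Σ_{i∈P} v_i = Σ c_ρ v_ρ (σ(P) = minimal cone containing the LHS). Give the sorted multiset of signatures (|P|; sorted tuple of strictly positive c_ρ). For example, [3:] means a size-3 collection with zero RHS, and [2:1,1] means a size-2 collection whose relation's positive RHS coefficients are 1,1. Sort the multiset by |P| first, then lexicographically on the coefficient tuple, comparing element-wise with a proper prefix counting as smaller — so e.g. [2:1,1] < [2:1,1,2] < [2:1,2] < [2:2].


|primitive collections| = 20. Relations:

  P={1,7}:  v_{1} + v_{7} = 0  ⟹  sig = [2:]
  P={2,6}:  v_{2} + v_{6} = 0  ⟹  sig = [2:]
  P={3,5}:  v_{3} + v_{5} = 0  ⟹  sig = [2:]
  P={4,8}:  v_{4} + v_{8} = 0  ⟹  sig = [2:]
  P={1,5}:  v_{1} + v_{5} = v_{2}  ⟹  sig = [2:1]
  P={1,6}:  v_{1} + v_{6} = v_{3}  ⟹  sig = [2:1]
  P={2,3}:  v_{2} + v_{3} = v_{1}  ⟹  sig = [2:1]
  P={2,5}:  v_{2} + v_{5} = v_{4}  ⟹  sig = [2:1]
  P={2,7}:  v_{2} + v_{7} = v_{5}  ⟹  sig = [2:1]
  P={2,8}:  v_{2} + v_{8} = v_{3}  ⟹  sig = [2:1]
  P={3,4}:  v_{3} + v_{4} = v_{2}  ⟹  sig = [2:1]
  P={3,6}:  v_{3} + v_{6} = v_{8}  ⟹  sig = [2:1]
  P={3,7}:  v_{3} + v_{7} = v_{6}  ⟹  sig = [2:1]
  P={4,6}:  v_{4} + v_{6} = v_{5}  ⟹  sig = [2:1]
  P={5,6}:  v_{5} + v_{6} = v_{7}  ⟹  sig = [2:1]
  P={5,8}:  v_{5} + v_{8} = v_{6}  ⟹  sig = [2:1]
  P={1,4}:  v_{1} + v_{4} = 2·v_{2}  ⟹  sig = [2:2]
  P={1,8}:  v_{1} + v_{8} = 2·v_{3}  ⟹  sig = [2:2]
  P={4,7}:  v_{4} + v_{7} = 2·v_{5}  ⟹  sig = [2:2]
  P={7,8}:  v_{7} + v_{8} = 2·v_{6}  ⟹  sig = [2:2]

Hence PRS(X_Σ) =
{ [2:] ×4,  [2:1] ×12,  [2:2] ×4 }


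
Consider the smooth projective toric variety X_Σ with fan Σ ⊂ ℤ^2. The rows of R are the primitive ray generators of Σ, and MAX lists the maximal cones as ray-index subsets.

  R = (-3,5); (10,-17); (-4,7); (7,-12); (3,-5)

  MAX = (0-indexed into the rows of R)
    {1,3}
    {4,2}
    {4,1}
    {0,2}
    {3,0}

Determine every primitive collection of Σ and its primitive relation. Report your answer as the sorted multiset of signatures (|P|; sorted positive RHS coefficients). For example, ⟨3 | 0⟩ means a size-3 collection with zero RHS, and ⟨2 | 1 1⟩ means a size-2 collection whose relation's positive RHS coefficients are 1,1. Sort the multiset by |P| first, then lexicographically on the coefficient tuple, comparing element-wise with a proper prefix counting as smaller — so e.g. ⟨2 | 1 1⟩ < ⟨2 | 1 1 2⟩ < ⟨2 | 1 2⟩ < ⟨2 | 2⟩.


Primitive collections (5):

  {0,4}:  v_{0} + v_{4} = 0  so sig = ⟨2 | 0⟩
  {0,1}:  v_{0} + v_{1} = v_{3}  so sig = ⟨2 | 1⟩
  {2,3}:  v_{2} + v_{3} = v_{4}  so sig = ⟨2 | 1⟩
  {3,4}:  v_{3} + v_{4} = v_{1}  so sig = ⟨2 | 1⟩
  {1,2}:  v_{1} + v_{2} = 2·v_{4}  so sig = ⟨2 | 2⟩

Signatures (|P|; sorted positive RHS coefficients), sorted:
    |P|=2: 5 collections, coeffs (), (1), (1), (1), (2)


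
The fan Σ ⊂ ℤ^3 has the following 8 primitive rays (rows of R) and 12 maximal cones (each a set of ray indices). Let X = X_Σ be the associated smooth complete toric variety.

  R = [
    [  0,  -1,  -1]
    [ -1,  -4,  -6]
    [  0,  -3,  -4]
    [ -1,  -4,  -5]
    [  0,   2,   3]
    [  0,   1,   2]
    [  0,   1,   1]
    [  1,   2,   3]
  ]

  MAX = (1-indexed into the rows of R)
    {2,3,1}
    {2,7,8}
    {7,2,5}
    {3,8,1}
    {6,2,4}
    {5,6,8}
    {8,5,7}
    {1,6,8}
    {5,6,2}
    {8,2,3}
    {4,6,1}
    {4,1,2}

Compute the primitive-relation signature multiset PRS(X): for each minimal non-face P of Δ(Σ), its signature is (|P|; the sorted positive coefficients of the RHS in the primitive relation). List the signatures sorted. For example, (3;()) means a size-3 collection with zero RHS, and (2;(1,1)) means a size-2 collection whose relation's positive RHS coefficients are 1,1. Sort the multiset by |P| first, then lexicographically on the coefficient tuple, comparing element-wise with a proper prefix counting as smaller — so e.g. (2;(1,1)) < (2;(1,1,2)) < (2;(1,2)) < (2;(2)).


14 minimal non-faces of Δ(Σ) (on 8 rays):

  {1,7}:  v_{1} + v_{7} = 0  so sig = (2;())
  {1,5}:  v_{1} + v_{5} = v_{6}  so sig = (2;(1))
  {3,5}:  v_{3} + v_{5} = v_{1}  so sig = (2;(1))
  {6,7}:  v_{6} + v_{7} = v_{5}  so sig = (2;(1))
  {3,7}:  v_{3} + v_{7} = v_{2} + v_{8}  so sig = (2;(1,1))
  {4,7}:  v_{4} + v_{7} = v_{2} + v_{6}  so sig = (2;(1,1))
  {4,5}:  v_{4} + v_{5} = v_{2} + 2·v_{6}  so sig = (2;(1,2))
  {3,4}:  v_{3} + v_{4} = 3·v_{1} + v_{2}  so sig = (2;(1,3))
  {3,6}:  v_{3} + v_{6} = 2·v_{1}  so sig = (2;(2))
  {4,8}:  v_{4} + v_{8} = 2·v_{1}  so sig = (2;(2))
  {2,5,8}:  v_{2} + v_{5} + v_{8} = 0  so sig = (3;())
  {1,2,6}:  v_{1} + v_{2} + v_{6} = v_{4}  so sig = (3;(1))
  {1,2,8}:  v_{1} + v_{2} + v_{8} = v_{3}  so sig = (3;(1))
  {2,6,8}:  v_{2} + v_{6} + v_{8} = v_{1}  so sig = (3;(1))

Sorted signature multiset PRS(X):
[(2;()), (2;(1)), (2;(1)), (2;(1)), (2;(1,1)), (2;(1,1)), (2;(1,2)), (2;(1,3)), (2;(2)), (2;(2)), (3;()), (3;(1)), (3;(1)), (3;(1))]


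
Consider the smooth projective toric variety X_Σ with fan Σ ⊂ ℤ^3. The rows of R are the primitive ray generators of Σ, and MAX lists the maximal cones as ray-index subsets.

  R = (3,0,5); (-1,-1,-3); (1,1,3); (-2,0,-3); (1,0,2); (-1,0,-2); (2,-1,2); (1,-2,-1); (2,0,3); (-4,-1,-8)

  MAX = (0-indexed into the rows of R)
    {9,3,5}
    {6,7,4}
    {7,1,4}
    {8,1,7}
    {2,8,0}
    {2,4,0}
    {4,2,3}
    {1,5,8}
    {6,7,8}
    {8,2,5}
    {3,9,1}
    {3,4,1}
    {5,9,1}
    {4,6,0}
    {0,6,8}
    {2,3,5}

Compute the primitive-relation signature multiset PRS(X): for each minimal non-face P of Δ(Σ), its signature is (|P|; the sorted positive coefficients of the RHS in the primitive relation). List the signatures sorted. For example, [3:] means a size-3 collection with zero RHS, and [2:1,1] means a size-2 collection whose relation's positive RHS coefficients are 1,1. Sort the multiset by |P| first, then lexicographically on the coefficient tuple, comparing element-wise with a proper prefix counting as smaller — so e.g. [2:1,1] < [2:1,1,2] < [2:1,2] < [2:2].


22 collections generate NE(X_Σ); each relation:

  P={1,2}:  v_{1} + v_{2} = 0  ⟹  sig = [2:]
  P={3,8}:  v_{3} + v_{8} = 0  ⟹  sig = [2:]
  P={4,5}:  v_{4} + v_{5} = 0  ⟹  sig = [2:]
  P={0,1}:  v_{0} + v_{1} = v_{6}  ⟹  sig = [2:1]
  P={0,3}:  v_{0} + v_{3} = v_{4}  ⟹  sig = [2:1]
  P={0,5}:  v_{0} + v_{5} = v_{8}  ⟹  sig = [2:1]
  P={0,9}:  v_{0} + v_{9} = v_{1}  ⟹  sig = [2:1]
  P={1,6}:  v_{1} + v_{6} = v_{7}  ⟹  sig = [2:1]
  P={2,6}:  v_{2} + v_{6} = v_{0}  ⟹  sig = [2:1]
  P={2,7}:  v_{2} + v_{7} = v_{6}  ⟹  sig = [2:1]
  P={4,8}:  v_{4} + v_{8} = v_{0}  ⟹  sig = [2:1]
  P={2,9}:  v_{2} + v_{9} = v_{3} + v_{5}  ⟹  sig = [2:1,1]
  P={3,6}:  v_{3} + v_{6} = v_{1} + v_{4}  ⟹  sig = [2:1,1]
  P={4,9}:  v_{4} + v_{9} = v_{1} + v_{3}  ⟹  sig = [2:1,1]
  P={5,6}:  v_{5} + v_{6} = v_{1} + v_{8}  ⟹  sig = [2:1,1]
  P={8,9}:  v_{8} + v_{9} = v_{1} + v_{5}  ⟹  sig = [2:1,1]
  P={3,7}:  v_{3} + v_{7} = 2·v_{1} + v_{4}  ⟹  sig = [2:1,2]
  P={5,7}:  v_{5} + v_{7} = 2·v_{1} + v_{8}  ⟹  sig = [2:1,2]
  P={0,7}:  v_{0} + v_{7} = 2·v_{6}  ⟹  sig = [2:2]
  P={6,9}:  v_{6} + v_{9} = 2·v_{1}  ⟹  sig = [2:2]
  P={7,9}:  v_{7} + v_{9} = 3·v_{1}  ⟹  sig = [2:3]
  P={1,3,5}:  v_{1} + v_{3} + v_{5} = v_{9}  ⟹  sig = [3:1]

Signatures (|P|; sorted positive RHS coefficients), sorted:
{ [2:] ×3,  [2:1] ×8,  [2:1,1] ×5,  [2:1,2] ×2,  [2:2] ×2,  [2:3],  [3:1] }


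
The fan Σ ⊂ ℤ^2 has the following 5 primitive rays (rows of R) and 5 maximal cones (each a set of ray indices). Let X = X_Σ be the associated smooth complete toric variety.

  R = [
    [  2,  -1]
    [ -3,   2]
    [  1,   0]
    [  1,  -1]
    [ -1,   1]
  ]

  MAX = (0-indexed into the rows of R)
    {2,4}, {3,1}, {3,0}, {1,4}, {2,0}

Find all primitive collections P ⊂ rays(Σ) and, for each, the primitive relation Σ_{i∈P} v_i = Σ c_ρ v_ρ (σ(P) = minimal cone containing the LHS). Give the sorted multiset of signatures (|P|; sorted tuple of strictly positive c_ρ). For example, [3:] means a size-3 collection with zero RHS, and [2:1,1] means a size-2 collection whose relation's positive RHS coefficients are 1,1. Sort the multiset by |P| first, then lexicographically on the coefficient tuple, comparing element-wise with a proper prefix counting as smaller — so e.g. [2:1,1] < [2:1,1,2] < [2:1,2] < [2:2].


Δ(Σ) — 5 vertices, 5 min non-faces:

  P = {3,4}:  v_{3} + v_{4} = 0  →  sig = [2:]
  P = {0,1}:  v_{0} + v_{1} = v_{4}  →  sig = [2:1]
  P = {0,4}:  v_{0} + v_{4} = v_{2}  →  sig = [2:1]
  P = {2,3}:  v_{2} + v_{3} = v_{0}  →  sig = [2:1]
  P = {1,2}:  v_{1} + v_{2} = 2·v_{4}  →  sig = [2:2]

Sorted signature multiset PRS(X):
{ [2:],  [2:1] ×3,  [2:2] }


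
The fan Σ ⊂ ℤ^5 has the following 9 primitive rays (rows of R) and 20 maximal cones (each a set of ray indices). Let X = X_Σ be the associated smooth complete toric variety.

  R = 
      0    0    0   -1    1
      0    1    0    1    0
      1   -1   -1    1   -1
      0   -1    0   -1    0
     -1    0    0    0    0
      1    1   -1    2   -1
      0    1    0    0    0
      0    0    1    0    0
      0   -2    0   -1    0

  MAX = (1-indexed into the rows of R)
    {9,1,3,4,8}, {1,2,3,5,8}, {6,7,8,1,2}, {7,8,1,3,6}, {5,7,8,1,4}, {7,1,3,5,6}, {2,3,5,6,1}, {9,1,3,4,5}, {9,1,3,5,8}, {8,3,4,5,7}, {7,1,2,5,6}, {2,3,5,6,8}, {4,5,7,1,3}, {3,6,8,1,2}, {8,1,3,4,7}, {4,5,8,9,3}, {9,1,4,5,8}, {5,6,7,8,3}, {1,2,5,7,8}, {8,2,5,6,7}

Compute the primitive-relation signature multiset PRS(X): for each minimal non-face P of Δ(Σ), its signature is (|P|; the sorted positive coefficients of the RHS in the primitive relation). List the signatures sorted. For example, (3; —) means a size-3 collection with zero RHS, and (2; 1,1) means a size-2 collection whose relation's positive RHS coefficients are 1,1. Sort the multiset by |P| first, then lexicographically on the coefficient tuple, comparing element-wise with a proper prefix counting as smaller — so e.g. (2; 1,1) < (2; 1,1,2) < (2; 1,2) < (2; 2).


9 minimal non-faces of Δ(Σ) (on 9 rays):

  P={2,4}:  v_{2} + v_{4} = 0  ⇒ sig = (2; —)
  P={6,9}:  v_{6} + v_{9} = v_{3}  ⇒ sig = (2; 1)
  P={7,9}:  v_{7} + v_{9} = v_{4}  ⇒ sig = (2; 1)
  P={4,6}:  v_{4} + v_{6} = v_{3} + v_{7}  ⇒ sig = (2; 1,1)
  P={2,9}:  v_{2} + v_{9} = v_{1} + v_{3} + v_{5} + v_{8}  ⇒ sig = (2; 1,1,1,1)
  P={2,3,7}:  v_{2} + v_{3} + v_{7} = v_{6}  ⇒ sig = (3; 1)
  P={1,5,6,8}:  v_{1} + v_{5} + v_{6} + v_{8} = v_{2}  ⇒ sig = (4; 1)
  P={1,3,5,7,8}:  v_{1} + v_{3} + v_{5} + v_{7} + v_{8} = 0  ⇒ sig = (5; —)
  P={1,3,4,5,8}:  v_{1} + v_{3} + v_{4} + v_{5} + v_{8} = v_{9}  ⇒ sig = (5; 1)

Hence PRS(X_Σ) =
    (2; —)
    (2; 1)
    (2; 1)
    (2; 1,1)
    (2; 1,1,1,1)
    (3; 1)
    (4; 1)
    (5; —)
    (5; 1)


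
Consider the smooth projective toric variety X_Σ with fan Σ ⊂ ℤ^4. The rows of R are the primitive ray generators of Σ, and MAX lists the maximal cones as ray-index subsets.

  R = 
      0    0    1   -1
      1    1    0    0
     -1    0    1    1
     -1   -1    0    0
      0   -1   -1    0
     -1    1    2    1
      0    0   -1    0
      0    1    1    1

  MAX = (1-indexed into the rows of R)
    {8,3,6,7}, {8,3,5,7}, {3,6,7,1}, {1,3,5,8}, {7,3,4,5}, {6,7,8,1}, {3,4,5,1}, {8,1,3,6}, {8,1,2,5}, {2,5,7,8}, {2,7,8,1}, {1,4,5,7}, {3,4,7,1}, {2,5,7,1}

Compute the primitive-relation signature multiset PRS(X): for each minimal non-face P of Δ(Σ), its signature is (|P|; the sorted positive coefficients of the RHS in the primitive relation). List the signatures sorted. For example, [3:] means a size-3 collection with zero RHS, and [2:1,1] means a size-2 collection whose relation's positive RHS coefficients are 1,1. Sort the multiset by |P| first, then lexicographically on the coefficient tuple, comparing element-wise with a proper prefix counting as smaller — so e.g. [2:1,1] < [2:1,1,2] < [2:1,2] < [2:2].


9 minimal non-faces of Δ(Σ) (on 8 rays):

  P={2,4}:  v_{2} + v_{4} = 0  so sig = [2:]
  P={2,3}:  v_{2} + v_{3} = v_{8}  so sig = [2:1]
  P={4,8}:  v_{4} + v_{8} = v_{3}  so sig = [2:1]
  P={5,6}:  v_{5} + v_{6} = v_{3}  so sig = [2:1]
  P={2,6}:  v_{2} + v_{6} = v_{1} + v_{7} + 2·v_{8}  so sig = [2:1,1,2]
  P={4,6}:  v_{4} + v_{6} = v_{1} + 2·v_{3} + v_{7}  so sig = [2:1,1,2]
  P={1,5,7,8}:  v_{1} + v_{5} + v_{7} + v_{8} = 0  so sig = [4:]
  P={1,3,5,7}:  v_{1} + v_{3} + v_{5} + v_{7} = v_{4}  so sig = [4:1]
  P={1,3,7,8}:  v_{1} + v_{3} + v_{7} + v_{8} = v_{6}  so sig = [4:1]

Hence PRS(X_Σ) =
    |P|=2: 6 collections, coeffs (), (1), (1), (1), (1,1,2), (1,1,2)
    |P|=4: 3 collections, coeffs (), (1), (1)


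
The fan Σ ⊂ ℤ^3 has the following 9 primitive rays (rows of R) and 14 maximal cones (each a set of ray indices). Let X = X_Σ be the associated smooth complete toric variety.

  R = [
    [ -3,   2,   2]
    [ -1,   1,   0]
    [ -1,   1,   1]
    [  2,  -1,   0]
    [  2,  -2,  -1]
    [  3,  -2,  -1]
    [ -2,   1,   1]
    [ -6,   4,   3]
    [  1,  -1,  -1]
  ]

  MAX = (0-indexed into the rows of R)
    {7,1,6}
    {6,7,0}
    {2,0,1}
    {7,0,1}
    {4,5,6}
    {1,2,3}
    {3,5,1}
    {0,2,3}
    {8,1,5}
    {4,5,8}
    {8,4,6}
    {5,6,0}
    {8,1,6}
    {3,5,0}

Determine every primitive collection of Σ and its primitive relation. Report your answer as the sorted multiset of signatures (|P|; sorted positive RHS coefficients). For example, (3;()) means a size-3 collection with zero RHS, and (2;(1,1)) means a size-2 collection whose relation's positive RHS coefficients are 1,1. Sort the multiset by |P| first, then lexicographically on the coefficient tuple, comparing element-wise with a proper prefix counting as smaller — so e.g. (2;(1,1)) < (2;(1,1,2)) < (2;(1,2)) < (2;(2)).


Δ(Σ) — 9 vertices, 20 min non-faces:

  {2,8}:  v_{2} + v_{8} = 0  →  sig = (2;())
  {0,8}:  v_{0} + v_{8} = v_{6}  →  sig = (2;(1))
  {1,4}:  v_{1} + v_{4} = v_{8}  →  sig = (2;(1))
  {2,5}:  v_{2} + v_{5} = v_{3}  →  sig = (2;(1))
  {2,6}:  v_{2} + v_{6} = v_{0}  →  sig = (2;(1))
  {3,8}:  v_{3} + v_{8} = v_{5}  →  sig = (2;(1))
  {5,7}:  v_{5} + v_{7} = v_{0}  →  sig = (2;(1))
  {2,4}:  v_{2} + v_{4} = v_{5} + v_{6}  →  sig = (2;(1,1))
  {3,6}:  v_{3} + v_{6} = v_{0} + v_{5}  →  sig = (2;(1,1))
  {3,7}:  v_{3} + v_{7} = v_{0} + v_{2}  →  sig = (2;(1,1))
  {0,4}:  v_{0} + v_{4} = v_{5} + 2·v_{6}  →  sig = (2;(1,2))
  {2,7}:  v_{2} + v_{7} = 2·v_{0} + v_{1}  →  sig = (2;(1,2))
  {3,4}:  v_{3} + v_{4} = 2·v_{5} + v_{6}  →  sig = (2;(1,2))
  {7,8}:  v_{7} + v_{8} = v_{1} + 2·v_{6}  →  sig = (2;(1,2))
  {4,7}:  v_{4} + v_{7} = 2·v_{6}  →  sig = (2;(2))
  {1,5,6}:  v_{1} + v_{5} + v_{6} = 0  →  sig = (3;())
  {0,1,5}:  v_{0} + v_{1} + v_{5} = v_{2}  →  sig = (3;(1))
  {0,1,6}:  v_{0} + v_{1} + v_{6} = v_{7}  →  sig = (3;(1))
  {5,6,8}:  v_{5} + v_{6} + v_{8} = v_{4}  →  sig = (3;(1))
  {0,1,3}:  v_{0} + v_{1} + v_{3} = 2·v_{2}  →  sig = (3;(2))

Signatures (|P|; sorted positive RHS coefficients), sorted:
[(2;()), (2;(1)), (2;(1)), (2;(1)), (2;(1)), (2;(1)), (2;(1)), (2;(1,1)), (2;(1,1)), (2;(1,1)), (2;(1,2)), (2;(1,2)), (2;(1,2)), (2;(1,2)), (2;(2)), (3;()), (3;(1)), (3;(1)), (3;(1)), (3;(2))]


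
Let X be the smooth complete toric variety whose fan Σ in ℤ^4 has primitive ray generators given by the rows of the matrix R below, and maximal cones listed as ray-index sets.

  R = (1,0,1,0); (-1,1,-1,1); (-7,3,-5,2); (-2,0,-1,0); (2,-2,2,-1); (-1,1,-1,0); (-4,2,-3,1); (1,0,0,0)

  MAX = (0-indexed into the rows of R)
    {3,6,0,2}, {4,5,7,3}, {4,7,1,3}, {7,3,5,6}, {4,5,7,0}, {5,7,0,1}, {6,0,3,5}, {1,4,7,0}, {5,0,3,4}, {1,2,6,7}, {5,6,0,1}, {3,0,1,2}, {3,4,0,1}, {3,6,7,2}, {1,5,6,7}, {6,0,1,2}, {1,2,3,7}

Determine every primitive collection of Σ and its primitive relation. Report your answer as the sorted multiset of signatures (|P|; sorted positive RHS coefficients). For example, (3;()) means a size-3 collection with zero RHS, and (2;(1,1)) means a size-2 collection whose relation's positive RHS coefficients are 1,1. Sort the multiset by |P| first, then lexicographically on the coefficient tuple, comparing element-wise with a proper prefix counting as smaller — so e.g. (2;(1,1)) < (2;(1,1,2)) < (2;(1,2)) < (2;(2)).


Minimal non-faces — 9 found among 8 rays, 17 max cones:

  {4,6}:  v_{4} + v_{6} = v_{3}  →  sig = (2;(1))
  {2,4}:  v_{2} + v_{4} = v_{1} + 2·v_{3}  →  sig = (2;(1,2))
  {2,5}:  v_{2} + v_{5} = 2·v_{6}  →  sig = (2;(2))
  {0,3,7}:  v_{0} + v_{3} + v_{7} = 0  →  sig = (3;())
  {1,4,5}:  v_{1} + v_{4} + v_{5} = 0  →  sig = (3;())
  {1,3,5}:  v_{1} + v_{3} + v_{5} = v_{6}  →  sig = (3;(1))
  {1,3,6}:  v_{1} + v_{3} + v_{6} = v_{2}  →  sig = (3;(1))
  {0,2,7}:  v_{0} + v_{2} + v_{7} = v_{1} + v_{6}  →  sig = (3;(1,1))
  {0,6,7}:  v_{0} + v_{6} + v_{7} = v_{1} + v_{5}  →  sig = (3;(1,1))

so the primitive-relation signature multiset is
{ (2;(1)),  (2;(1,2)),  (2;(2)),  (3;()) ×2,  (3;(1)) ×2,  (3;(1,1)) ×2 }


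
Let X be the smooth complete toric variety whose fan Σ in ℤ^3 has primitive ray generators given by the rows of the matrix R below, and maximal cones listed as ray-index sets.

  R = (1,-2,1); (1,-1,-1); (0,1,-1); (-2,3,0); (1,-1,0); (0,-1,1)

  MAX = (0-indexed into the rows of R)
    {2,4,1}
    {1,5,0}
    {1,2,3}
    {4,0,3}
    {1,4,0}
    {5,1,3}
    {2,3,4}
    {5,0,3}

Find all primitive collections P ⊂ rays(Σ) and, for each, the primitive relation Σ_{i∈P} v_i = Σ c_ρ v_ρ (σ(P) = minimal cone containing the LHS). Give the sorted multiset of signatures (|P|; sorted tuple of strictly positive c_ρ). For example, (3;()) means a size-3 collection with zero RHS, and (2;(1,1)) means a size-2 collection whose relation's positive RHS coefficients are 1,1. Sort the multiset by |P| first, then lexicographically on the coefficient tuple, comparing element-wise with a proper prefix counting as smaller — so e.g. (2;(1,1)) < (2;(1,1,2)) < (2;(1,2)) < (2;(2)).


The 5 primitive collections of Σ (r=6, n=3):

  P={2,5}:  v_{2} + v_{5} = 0  so sig = (2;())
  P={0,2}:  v_{0} + v_{2} = v_{4}  so sig = (2;(1))
  P={4,5}:  v_{4} + v_{5} = v_{0}  so sig = (2;(1))
  P={0,1,3}:  v_{0} + v_{1} + v_{3} = 0  so sig = (3;())
  P={1,3,4}:  v_{1} + v_{3} + v_{4} = v_{2}  so sig = (3;(1))

so the primitive-relation signature multiset is
[(2;()), (2;(1)), (2;(1)), (3;()), (3;(1))]


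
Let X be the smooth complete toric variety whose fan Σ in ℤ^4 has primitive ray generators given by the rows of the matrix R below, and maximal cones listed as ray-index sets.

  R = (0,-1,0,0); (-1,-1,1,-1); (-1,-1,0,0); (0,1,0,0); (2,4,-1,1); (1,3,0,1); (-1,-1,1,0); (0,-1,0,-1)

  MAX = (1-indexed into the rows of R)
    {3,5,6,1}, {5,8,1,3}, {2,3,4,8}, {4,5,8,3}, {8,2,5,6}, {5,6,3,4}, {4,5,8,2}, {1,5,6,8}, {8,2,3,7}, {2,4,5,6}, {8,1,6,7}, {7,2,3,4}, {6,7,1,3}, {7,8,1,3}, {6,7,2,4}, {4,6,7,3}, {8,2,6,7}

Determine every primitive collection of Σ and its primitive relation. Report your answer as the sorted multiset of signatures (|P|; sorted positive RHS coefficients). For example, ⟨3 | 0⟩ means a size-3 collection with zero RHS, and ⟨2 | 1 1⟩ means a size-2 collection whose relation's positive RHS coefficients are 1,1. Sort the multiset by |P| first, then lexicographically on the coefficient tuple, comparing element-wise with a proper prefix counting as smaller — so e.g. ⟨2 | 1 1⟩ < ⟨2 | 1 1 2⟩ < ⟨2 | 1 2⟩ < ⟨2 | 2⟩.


8 collections generate NE(X_Σ); each relation:

  P = {1,4}:  v_{1} + v_{4} = 0  so sig = ⟨2 | 0⟩
  P = {5,7}:  v_{5} + v_{7} = v_{6}  so sig = ⟨2 | 1⟩
  P = {1,2}:  v_{1} + v_{2} = v_{7} + v_{8}  so sig = ⟨2 | 1 1⟩
  P = {3,6,8}:  v_{3} + v_{6} + v_{8} = v_{4}  so sig = ⟨3 | 1⟩
  P = {4,7,8}:  v_{4} + v_{7} + v_{8} = v_{2}  so sig = ⟨3 | 1⟩
  P = {4,6,8}:  v_{4} + v_{6} + v_{8} = v_{2} + v_{5}  so sig = ⟨3 | 1 1⟩
  P = {2,3,6}:  v_{2} + v_{3} + v_{6} = 2·v_{4} + v_{7}  so sig = ⟨3 | 1 2⟩
  P = {2,3,5}:  v_{2} + v_{3} + v_{5} = 2·v_{4}  so sig = ⟨3 | 2⟩

Signatures (|P|; sorted positive RHS coefficients), sorted:
[⟨2 | 0⟩, ⟨2 | 1⟩, ⟨2 | 1 1⟩, ⟨3 | 1⟩, ⟨3 | 1⟩, ⟨3 | 1 1⟩, ⟨3 | 1 2⟩, ⟨3 | 2⟩]


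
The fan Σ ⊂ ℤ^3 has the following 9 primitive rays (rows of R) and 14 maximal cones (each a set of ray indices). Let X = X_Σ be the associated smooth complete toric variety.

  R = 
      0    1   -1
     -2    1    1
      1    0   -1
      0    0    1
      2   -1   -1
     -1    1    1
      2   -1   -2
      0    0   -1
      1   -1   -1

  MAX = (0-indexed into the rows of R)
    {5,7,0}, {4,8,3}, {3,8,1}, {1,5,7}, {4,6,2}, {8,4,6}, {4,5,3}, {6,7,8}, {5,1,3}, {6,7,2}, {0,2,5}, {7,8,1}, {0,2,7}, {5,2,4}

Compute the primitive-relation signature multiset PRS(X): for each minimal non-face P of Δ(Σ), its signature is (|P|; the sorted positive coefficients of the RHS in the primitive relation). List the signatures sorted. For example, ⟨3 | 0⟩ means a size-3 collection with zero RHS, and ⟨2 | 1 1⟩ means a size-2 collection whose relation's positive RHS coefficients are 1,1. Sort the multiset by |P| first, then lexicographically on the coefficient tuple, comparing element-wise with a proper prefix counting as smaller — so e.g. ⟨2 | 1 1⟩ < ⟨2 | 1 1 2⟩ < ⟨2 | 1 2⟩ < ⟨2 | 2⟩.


Primitive collections (16):

  P = {1,4}:  v_{1} + v_{4} = 0  so sig = ⟨2 | 0⟩
  P = {3,7}:  v_{3} + v_{7} = 0  so sig = ⟨2 | 0⟩
  P = {5,8}:  v_{5} + v_{8} = 0  so sig = ⟨2 | 0⟩
  P = {1,6}:  v_{1} + v_{6} = v_{7}  so sig = ⟨2 | 1⟩
  P = {2,8}:  v_{2} + v_{8} = v_{6}  so sig = ⟨2 | 1⟩
  P = {3,6}:  v_{3} + v_{6} = v_{4}  so sig = ⟨2 | 1⟩
  P = {4,7}:  v_{4} + v_{7} = v_{6}  so sig = ⟨2 | 1⟩
  P = {5,6}:  v_{5} + v_{6} = v_{2}  so sig = ⟨2 | 1⟩
  P = {0,3}:  v_{0} + v_{3} = v_{2} + v_{5}  so sig = ⟨2 | 1 1⟩
  P = {0,8}:  v_{0} + v_{8} = v_{2} + v_{7}  so sig = ⟨2 | 1 1⟩
  P = {1,2}:  v_{1} + v_{2} = v_{5} + v_{7}  so sig = ⟨2 | 1 1⟩
  P = {2,3}:  v_{2} + v_{3} = v_{4} + v_{5}  so sig = ⟨2 | 1 1⟩
  P = {0,6}:  v_{0} + v_{6} = 2·v_{2} + v_{7}  so sig = ⟨2 | 1 2⟩
  P = {0,4}:  v_{0} + v_{4} = 2·v_{2}  so sig = ⟨2 | 2⟩
  P = {0,1}:  v_{0} + v_{1} = 2·v_{5} + 2·v_{7}  so sig = ⟨2 | 2 2⟩
  P = {2,5,7}:  v_{2} + v_{5} + v_{7} = v_{0}  so sig = ⟨3 | 1⟩

Hence PRS(X_Σ) =
    |P|=2: 15 collections, coeffs (), (), (), (1), (1), (1), (1), (1), (1,1), (1,1), (1,1), (1,1), (1,2), (2), (2,2)
    |P|=3: 1 collection, coeffs (1)


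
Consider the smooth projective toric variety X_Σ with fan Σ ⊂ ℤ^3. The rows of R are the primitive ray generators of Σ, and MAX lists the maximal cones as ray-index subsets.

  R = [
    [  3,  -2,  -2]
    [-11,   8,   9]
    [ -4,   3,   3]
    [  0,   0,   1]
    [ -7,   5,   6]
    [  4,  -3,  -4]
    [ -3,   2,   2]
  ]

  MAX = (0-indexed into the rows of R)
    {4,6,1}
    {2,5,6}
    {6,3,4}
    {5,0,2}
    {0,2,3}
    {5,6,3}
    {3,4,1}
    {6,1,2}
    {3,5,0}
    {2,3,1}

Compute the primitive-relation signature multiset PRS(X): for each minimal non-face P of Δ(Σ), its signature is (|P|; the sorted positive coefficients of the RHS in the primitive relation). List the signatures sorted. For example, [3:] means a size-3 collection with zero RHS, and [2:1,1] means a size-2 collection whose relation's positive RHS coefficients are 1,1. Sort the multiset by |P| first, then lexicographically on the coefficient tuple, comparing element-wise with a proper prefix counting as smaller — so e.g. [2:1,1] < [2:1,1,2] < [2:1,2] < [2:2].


9 collections generate NE(X_Σ); each relation:

  • {0,6}:  v_{0} + v_{6} = 0 — sig = [2:]
  • {2,4}:  v_{2} + v_{4} = v_{1} — sig = [2:1]
  • {4,5}:  v_{4} + v_{5} = v_{6} — sig = [2:1]
  • {0,4}:  v_{0} + v_{4} = v_{2} + v_{3} — sig = [2:1,1]
  • {1,5}:  v_{1} + v_{5} = v_{2} + v_{6} — sig = [2:1,1]
  • {0,1}:  v_{0} + v_{1} = 2·v_{2} + v_{3} — sig = [2:1,2]
  • {2,3,5}:  v_{2} + v_{3} + v_{5} = 0 — sig = [3:]
  • {2,3,6}:  v_{2} + v_{3} + v_{6} = v_{4} — sig = [3:1]
  • {1,3,6}:  v_{1} + v_{3} + v_{6} = 2·v_{4} — sig = [3:2]

Signatures (|P|; sorted positive RHS coefficients), sorted:
{ [2:],  [2:1] ×2,  [2:1,1] ×2,  [2:1,2],  [3:],  [3:1],  [3:2] }


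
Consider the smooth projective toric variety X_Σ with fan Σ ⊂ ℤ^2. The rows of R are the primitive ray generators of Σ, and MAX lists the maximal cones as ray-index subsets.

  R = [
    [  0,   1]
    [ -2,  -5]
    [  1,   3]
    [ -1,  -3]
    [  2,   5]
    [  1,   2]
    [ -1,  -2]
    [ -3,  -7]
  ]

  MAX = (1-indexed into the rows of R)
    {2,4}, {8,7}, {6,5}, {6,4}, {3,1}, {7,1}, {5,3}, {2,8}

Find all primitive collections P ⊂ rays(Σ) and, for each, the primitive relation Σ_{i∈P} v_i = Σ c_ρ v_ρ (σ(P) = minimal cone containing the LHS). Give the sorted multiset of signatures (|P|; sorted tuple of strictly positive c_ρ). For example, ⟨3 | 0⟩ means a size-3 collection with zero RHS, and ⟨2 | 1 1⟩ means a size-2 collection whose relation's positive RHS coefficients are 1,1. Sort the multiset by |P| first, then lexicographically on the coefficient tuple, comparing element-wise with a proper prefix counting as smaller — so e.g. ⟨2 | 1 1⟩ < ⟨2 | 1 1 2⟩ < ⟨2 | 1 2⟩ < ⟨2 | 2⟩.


20 collections generate NE(X_Σ); each relation:

  {2,5}:  v_{2} + v_{5} = 0 ; sig = ⟨2 | 0⟩
  {3,4}:  v_{3} + v_{4} = 0 ; sig = ⟨2 | 0⟩
  {6,7}:  v_{6} + v_{7} = 0 ; sig = ⟨2 | 0⟩
  {1,4}:  v_{1} + v_{4} = v_{7} ; sig = ⟨2 | 1⟩
  {1,6}:  v_{1} + v_{6} = v_{3} ; sig = ⟨2 | 1⟩
  {2,3}:  v_{2} + v_{3} = v_{7} ; sig = ⟨2 | 1⟩
  {2,6}:  v_{2} + v_{6} = v_{4} ; sig = ⟨2 | 1⟩
  {2,7}:  v_{2} + v_{7} = v_{8} ; sig = ⟨2 | 1⟩
  {3,6}:  v_{3} + v_{6} = v_{5} ; sig = ⟨2 | 1⟩
  {3,7}:  v_{3} + v_{7} = v_{1} ; sig = ⟨2 | 1⟩
  {4,5}:  v_{4} + v_{5} = v_{6} ; sig = ⟨2 | 1⟩
  {4,7}:  v_{4} + v_{7} = v_{2} ; sig = ⟨2 | 1⟩
  {5,7}:  v_{5} + v_{7} = v_{3} ; sig = ⟨2 | 1⟩
  {5,8}:  v_{5} + v_{8} = v_{7} ; sig = ⟨2 | 1⟩
  {6,8}:  v_{6} + v_{8} = v_{2} ; sig = ⟨2 | 1⟩
  {1,2}:  v_{1} + v_{2} = 2·v_{7} ; sig = ⟨2 | 2⟩
  {1,5}:  v_{1} + v_{5} = 2·v_{3} ; sig = ⟨2 | 2⟩
  {3,8}:  v_{3} + v_{8} = 2·v_{7} ; sig = ⟨2 | 2⟩
  {4,8}:  v_{4} + v_{8} = 2·v_{2} ; sig = ⟨2 | 2⟩
  {1,8}:  v_{1} + v_{8} = 3·v_{7} ; sig = ⟨2 | 3⟩

so the primitive-relation signature multiset is
{ ⟨2 | 0⟩ ×3,  ⟨2 | 1⟩ ×12,  ⟨2 | 2⟩ ×4,  ⟨2 | 3⟩ }


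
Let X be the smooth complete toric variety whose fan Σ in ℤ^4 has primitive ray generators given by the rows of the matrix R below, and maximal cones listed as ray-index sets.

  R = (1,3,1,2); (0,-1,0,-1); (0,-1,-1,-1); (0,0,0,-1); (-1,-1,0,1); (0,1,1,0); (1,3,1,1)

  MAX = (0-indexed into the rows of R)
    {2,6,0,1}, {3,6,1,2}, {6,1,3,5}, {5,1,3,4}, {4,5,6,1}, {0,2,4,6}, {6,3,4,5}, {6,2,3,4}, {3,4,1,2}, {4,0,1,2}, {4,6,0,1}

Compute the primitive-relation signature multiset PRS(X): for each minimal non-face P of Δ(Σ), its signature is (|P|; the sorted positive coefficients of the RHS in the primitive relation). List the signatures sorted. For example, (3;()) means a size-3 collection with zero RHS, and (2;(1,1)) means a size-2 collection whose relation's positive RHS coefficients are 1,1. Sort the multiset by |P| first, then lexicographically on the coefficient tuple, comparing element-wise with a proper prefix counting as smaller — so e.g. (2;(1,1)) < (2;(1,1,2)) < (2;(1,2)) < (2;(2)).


5 collections generate NE(X_Σ); each relation:

  • {0,3}:  v_{0} + v_{3} = v_{6}  ⇒ sig = (2;(1))
  • {2,5}:  v_{2} + v_{5} = v_{3}  ⇒ sig = (2;(1))
  • {0,5}:  v_{0} + v_{5} = v_{1} + v_{4} + 2·v_{6}  ⇒ sig = (2;(1,1,2))
  • {1,2,4,6}:  v_{1} + v_{2} + v_{4} + v_{6} = 0  ⇒ sig = (4;())
  • {1,3,4,6}:  v_{1} + v_{3} + v_{4} + v_{6} = v_{5}  ⇒ sig = (4;(1))

Hence PRS(X_Σ) =
[(2;(1)), (2;(1)), (2;(1,1,2)), (4;()), (4;(1))]


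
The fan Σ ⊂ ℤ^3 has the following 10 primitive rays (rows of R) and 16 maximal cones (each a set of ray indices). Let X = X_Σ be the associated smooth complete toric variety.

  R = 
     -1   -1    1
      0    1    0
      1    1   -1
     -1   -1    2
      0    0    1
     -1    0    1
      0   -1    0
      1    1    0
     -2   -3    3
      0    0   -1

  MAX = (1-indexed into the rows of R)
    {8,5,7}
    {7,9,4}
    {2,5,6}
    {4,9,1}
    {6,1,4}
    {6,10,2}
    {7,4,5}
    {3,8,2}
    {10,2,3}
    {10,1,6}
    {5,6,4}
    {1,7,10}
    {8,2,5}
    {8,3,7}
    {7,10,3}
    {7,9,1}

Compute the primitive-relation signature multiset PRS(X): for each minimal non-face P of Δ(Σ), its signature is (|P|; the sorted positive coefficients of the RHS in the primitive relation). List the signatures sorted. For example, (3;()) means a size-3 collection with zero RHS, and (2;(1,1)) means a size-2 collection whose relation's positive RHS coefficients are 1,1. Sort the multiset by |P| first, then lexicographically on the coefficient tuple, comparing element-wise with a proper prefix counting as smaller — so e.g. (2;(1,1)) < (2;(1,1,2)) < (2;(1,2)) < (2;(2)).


22 collections generate NE(X_Σ); each relation:

  P = {1,3}:  v_{1} + v_{3} = 0  ⇒ sig = (2;())
  P = {2,7}:  v_{2} + v_{7} = 0  ⇒ sig = (2;())
  P = {5,10}:  v_{5} + v_{10} = 0  ⇒ sig = (2;())
  P = {1,2}:  v_{1} + v_{2} = v_{6}  ⇒ sig = (2;(1))
  P = {1,5}:  v_{1} + v_{5} = v_{4}  ⇒ sig = (2;(1))
  P = {1,8}:  v_{1} + v_{8} = v_{5}  ⇒ sig = (2;(1))
  P = {3,4}:  v_{3} + v_{4} = v_{5}  ⇒ sig = (2;(1))
  P = {3,5}:  v_{3} + v_{5} = v_{8}  ⇒ sig = (2;(1))
  P = {3,6}:  v_{3} + v_{6} = v_{2}  ⇒ sig = (2;(1))
  P = {4,10}:  v_{4} + v_{10} = v_{1}  ⇒ sig = (2;(1))
  P = {6,7}:  v_{6} + v_{7} = v_{1}  ⇒ sig = (2;(1))
  P = {8,10}:  v_{8} + v_{10} = v_{3}  ⇒ sig = (2;(1))
  P = {2,4}:  v_{2} + v_{4} = v_{5} + v_{6}  ⇒ sig = (2;(1,1))
  P = {2,9}:  v_{2} + v_{9} = v_{1} + v_{4}  ⇒ sig = (2;(1,1))
  P = {3,9}:  v_{3} + v_{9} = v_{4} + v_{7}  ⇒ sig = (2;(1,1))
  P = {6,8}:  v_{6} + v_{8} = v_{2} + v_{5}  ⇒ sig = (2;(1,1))
  P = {8,9}:  v_{8} + v_{9} = v_{4} + v_{5} + v_{7}  ⇒ sig = (2;(1,1,1))
  P = {5,9}:  v_{5} + v_{9} = 2·v_{4} + v_{7}  ⇒ sig = (2;(1,2))
  P = {6,9}:  v_{6} + v_{9} = 2·v_{1} + v_{4}  ⇒ sig = (2;(1,2))
  P = {9,10}:  v_{9} + v_{10} = 2·v_{1} + v_{7}  ⇒ sig = (2;(1,2))
  P = {4,8}:  v_{4} + v_{8} = 2·v_{5}  ⇒ sig = (2;(2))
  P = {1,4,7}:  v_{1} + v_{4} + v_{7} = v_{9}  ⇒ sig = (3;(1))

Signatures (|P|; sorted positive RHS coefficients), sorted:
{ (2;()) ×3,  (2;(1)) ×9,  (2;(1,1)) ×4,  (2;(1,1,1)),  (2;(1,2)) ×3,  (2;(2)),  (3;(1)) }


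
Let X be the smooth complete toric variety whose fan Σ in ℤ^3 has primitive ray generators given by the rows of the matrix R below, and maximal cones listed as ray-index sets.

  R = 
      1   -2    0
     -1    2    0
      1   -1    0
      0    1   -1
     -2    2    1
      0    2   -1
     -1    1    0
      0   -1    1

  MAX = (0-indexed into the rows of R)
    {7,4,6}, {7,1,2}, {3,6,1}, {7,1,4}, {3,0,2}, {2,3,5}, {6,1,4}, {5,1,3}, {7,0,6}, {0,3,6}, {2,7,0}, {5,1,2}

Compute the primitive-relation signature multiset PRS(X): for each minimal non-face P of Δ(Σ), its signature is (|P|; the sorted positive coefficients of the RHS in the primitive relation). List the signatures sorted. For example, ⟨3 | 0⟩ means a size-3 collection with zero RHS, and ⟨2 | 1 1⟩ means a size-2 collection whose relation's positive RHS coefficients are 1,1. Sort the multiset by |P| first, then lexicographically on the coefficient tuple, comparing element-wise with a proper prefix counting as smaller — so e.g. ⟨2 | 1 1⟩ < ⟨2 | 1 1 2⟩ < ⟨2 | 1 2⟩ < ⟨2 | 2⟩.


12 collections generate NE(X_Σ); each relation:

  {0,1}:  v_{0} + v_{1} = 0 — sig = ⟨2 | 0⟩
  {2,6}:  v_{2} + v_{6} = 0 — sig = ⟨2 | 0⟩
  {3,7}:  v_{3} + v_{7} = 0 — sig = ⟨2 | 0⟩
  {0,4}:  v_{0} + v_{4} = v_{6} + v_{7} — sig = ⟨2 | 1 1⟩
  {0,5}:  v_{0} + v_{5} = v_{2} + v_{3} — sig = ⟨2 | 1 1⟩
  {2,4}:  v_{2} + v_{4} = v_{1} + v_{7} — sig = ⟨2 | 1 1⟩
  {3,4}:  v_{3} + v_{4} = v_{1} + v_{6} — sig = ⟨2 | 1 1⟩
  {5,6}:  v_{5} + v_{6} = v_{1} + v_{3} — sig = ⟨2 | 1 1⟩
  {5,7}:  v_{5} + v_{7} = v_{1} + v_{2} — sig = ⟨2 | 1 1⟩
  {4,5}:  v_{4} + v_{5} = 2·v_{1} — sig = ⟨2 | 2⟩
  {1,2,3}:  v_{1} + v_{2} + v_{3} = v_{5} — sig = ⟨3 | 1⟩
  {1,6,7}:  v_{1} + v_{6} + v_{7} = v_{4} — sig = ⟨3 | 1⟩

Hence PRS(X_Σ) =
    |P|=2: 10 collections, coeffs (), (), (), (1,1), (1,1), (1,1), (1,1), (1,1), (1,1), (2)
    |P|=3: 2 collections, coeffs (1), (1)
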